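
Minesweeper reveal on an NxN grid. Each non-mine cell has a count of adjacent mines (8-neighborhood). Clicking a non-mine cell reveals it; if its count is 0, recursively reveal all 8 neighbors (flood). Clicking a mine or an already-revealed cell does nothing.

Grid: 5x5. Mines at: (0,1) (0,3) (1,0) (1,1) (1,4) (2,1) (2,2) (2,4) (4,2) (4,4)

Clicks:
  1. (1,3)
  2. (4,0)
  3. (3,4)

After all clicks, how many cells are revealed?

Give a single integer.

Answer: 6

Derivation:
Click 1 (1,3) count=4: revealed 1 new [(1,3)] -> total=1
Click 2 (4,0) count=0: revealed 4 new [(3,0) (3,1) (4,0) (4,1)] -> total=5
Click 3 (3,4) count=2: revealed 1 new [(3,4)] -> total=6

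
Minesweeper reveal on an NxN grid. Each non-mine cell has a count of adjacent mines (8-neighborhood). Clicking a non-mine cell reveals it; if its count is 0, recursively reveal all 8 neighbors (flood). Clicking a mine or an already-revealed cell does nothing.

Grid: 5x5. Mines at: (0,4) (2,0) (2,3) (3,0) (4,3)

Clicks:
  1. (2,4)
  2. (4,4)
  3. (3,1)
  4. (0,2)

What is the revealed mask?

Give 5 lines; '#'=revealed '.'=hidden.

Click 1 (2,4) count=1: revealed 1 new [(2,4)] -> total=1
Click 2 (4,4) count=1: revealed 1 new [(4,4)] -> total=2
Click 3 (3,1) count=2: revealed 1 new [(3,1)] -> total=3
Click 4 (0,2) count=0: revealed 8 new [(0,0) (0,1) (0,2) (0,3) (1,0) (1,1) (1,2) (1,3)] -> total=11

Answer: ####.
####.
....#
.#...
....#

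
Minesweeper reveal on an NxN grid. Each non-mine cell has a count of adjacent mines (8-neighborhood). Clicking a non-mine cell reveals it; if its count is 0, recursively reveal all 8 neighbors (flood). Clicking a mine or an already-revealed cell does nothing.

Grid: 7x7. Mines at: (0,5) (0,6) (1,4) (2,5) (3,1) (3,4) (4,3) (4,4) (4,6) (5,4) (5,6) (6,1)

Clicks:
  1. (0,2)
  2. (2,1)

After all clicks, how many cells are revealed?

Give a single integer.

Answer: 12

Derivation:
Click 1 (0,2) count=0: revealed 12 new [(0,0) (0,1) (0,2) (0,3) (1,0) (1,1) (1,2) (1,3) (2,0) (2,1) (2,2) (2,3)] -> total=12
Click 2 (2,1) count=1: revealed 0 new [(none)] -> total=12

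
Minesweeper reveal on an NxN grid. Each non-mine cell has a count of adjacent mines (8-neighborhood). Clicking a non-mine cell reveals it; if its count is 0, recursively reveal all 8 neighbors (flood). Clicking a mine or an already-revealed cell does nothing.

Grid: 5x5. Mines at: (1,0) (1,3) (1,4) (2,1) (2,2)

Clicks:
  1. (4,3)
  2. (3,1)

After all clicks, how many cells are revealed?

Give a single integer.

Click 1 (4,3) count=0: revealed 12 new [(2,3) (2,4) (3,0) (3,1) (3,2) (3,3) (3,4) (4,0) (4,1) (4,2) (4,3) (4,4)] -> total=12
Click 2 (3,1) count=2: revealed 0 new [(none)] -> total=12

Answer: 12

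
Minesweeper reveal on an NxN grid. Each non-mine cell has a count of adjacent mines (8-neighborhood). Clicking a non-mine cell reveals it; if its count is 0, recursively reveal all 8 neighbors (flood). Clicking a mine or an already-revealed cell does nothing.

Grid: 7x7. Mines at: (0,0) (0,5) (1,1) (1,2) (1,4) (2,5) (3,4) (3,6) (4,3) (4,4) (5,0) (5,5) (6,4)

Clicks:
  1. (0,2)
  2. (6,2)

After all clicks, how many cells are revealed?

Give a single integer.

Answer: 7

Derivation:
Click 1 (0,2) count=2: revealed 1 new [(0,2)] -> total=1
Click 2 (6,2) count=0: revealed 6 new [(5,1) (5,2) (5,3) (6,1) (6,2) (6,3)] -> total=7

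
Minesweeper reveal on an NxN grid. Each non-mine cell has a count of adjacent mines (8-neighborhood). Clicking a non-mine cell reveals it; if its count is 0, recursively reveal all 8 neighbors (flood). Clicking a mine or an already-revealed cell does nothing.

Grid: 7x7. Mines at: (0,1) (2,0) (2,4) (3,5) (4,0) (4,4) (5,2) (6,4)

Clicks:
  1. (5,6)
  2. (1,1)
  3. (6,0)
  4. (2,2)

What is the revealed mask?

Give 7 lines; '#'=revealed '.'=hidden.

Answer: .......
.###...
.###...
.###...
.###.##
##...##
##...##

Derivation:
Click 1 (5,6) count=0: revealed 6 new [(4,5) (4,6) (5,5) (5,6) (6,5) (6,6)] -> total=6
Click 2 (1,1) count=2: revealed 1 new [(1,1)] -> total=7
Click 3 (6,0) count=0: revealed 4 new [(5,0) (5,1) (6,0) (6,1)] -> total=11
Click 4 (2,2) count=0: revealed 11 new [(1,2) (1,3) (2,1) (2,2) (2,3) (3,1) (3,2) (3,3) (4,1) (4,2) (4,3)] -> total=22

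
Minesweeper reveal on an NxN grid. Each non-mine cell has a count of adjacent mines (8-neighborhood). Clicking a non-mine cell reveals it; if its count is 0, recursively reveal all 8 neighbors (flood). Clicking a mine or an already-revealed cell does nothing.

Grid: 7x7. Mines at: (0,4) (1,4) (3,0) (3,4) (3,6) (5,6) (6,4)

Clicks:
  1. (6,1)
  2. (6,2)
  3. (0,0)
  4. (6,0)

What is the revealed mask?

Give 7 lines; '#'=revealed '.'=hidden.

Answer: ####...
####...
####...
.###...
####...
####...
####...

Derivation:
Click 1 (6,1) count=0: revealed 27 new [(0,0) (0,1) (0,2) (0,3) (1,0) (1,1) (1,2) (1,3) (2,0) (2,1) (2,2) (2,3) (3,1) (3,2) (3,3) (4,0) (4,1) (4,2) (4,3) (5,0) (5,1) (5,2) (5,3) (6,0) (6,1) (6,2) (6,3)] -> total=27
Click 2 (6,2) count=0: revealed 0 new [(none)] -> total=27
Click 3 (0,0) count=0: revealed 0 new [(none)] -> total=27
Click 4 (6,0) count=0: revealed 0 new [(none)] -> total=27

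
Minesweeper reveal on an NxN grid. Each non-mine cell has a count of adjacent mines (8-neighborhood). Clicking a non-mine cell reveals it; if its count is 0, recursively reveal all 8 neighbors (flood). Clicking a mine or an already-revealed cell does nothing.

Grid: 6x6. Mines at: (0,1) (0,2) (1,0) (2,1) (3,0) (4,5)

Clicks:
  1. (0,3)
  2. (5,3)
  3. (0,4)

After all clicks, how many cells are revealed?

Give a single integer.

Click 1 (0,3) count=1: revealed 1 new [(0,3)] -> total=1
Click 2 (5,3) count=0: revealed 25 new [(0,4) (0,5) (1,2) (1,3) (1,4) (1,5) (2,2) (2,3) (2,4) (2,5) (3,1) (3,2) (3,3) (3,4) (3,5) (4,0) (4,1) (4,2) (4,3) (4,4) (5,0) (5,1) (5,2) (5,3) (5,4)] -> total=26
Click 3 (0,4) count=0: revealed 0 new [(none)] -> total=26

Answer: 26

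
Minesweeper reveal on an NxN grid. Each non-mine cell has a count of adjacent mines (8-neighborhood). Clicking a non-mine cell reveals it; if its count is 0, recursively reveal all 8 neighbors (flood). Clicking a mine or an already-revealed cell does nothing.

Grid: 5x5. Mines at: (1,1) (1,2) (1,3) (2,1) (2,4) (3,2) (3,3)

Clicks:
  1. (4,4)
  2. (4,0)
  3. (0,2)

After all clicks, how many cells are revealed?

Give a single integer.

Answer: 6

Derivation:
Click 1 (4,4) count=1: revealed 1 new [(4,4)] -> total=1
Click 2 (4,0) count=0: revealed 4 new [(3,0) (3,1) (4,0) (4,1)] -> total=5
Click 3 (0,2) count=3: revealed 1 new [(0,2)] -> total=6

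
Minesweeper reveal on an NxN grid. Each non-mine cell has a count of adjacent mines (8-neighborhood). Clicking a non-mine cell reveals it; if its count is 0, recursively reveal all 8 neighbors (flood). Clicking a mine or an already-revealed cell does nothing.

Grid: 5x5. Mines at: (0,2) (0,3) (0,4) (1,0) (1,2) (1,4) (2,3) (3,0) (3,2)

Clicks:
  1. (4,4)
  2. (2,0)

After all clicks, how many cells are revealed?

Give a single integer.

Click 1 (4,4) count=0: revealed 4 new [(3,3) (3,4) (4,3) (4,4)] -> total=4
Click 2 (2,0) count=2: revealed 1 new [(2,0)] -> total=5

Answer: 5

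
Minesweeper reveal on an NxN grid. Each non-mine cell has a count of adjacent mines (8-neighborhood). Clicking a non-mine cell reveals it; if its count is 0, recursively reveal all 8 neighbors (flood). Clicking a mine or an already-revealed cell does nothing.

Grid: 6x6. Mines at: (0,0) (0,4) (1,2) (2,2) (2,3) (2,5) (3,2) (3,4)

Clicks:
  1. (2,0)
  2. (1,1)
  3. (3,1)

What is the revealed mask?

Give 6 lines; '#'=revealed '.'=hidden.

Answer: ......
##....
##....
##....
######
######

Derivation:
Click 1 (2,0) count=0: revealed 18 new [(1,0) (1,1) (2,0) (2,1) (3,0) (3,1) (4,0) (4,1) (4,2) (4,3) (4,4) (4,5) (5,0) (5,1) (5,2) (5,3) (5,4) (5,5)] -> total=18
Click 2 (1,1) count=3: revealed 0 new [(none)] -> total=18
Click 3 (3,1) count=2: revealed 0 new [(none)] -> total=18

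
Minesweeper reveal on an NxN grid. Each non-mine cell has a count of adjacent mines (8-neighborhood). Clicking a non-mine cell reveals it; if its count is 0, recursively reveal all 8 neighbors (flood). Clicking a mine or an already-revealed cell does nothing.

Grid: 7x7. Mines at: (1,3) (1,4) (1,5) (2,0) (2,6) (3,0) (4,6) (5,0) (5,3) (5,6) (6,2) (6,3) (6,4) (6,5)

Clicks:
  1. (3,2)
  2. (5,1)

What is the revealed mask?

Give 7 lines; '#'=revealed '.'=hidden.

Answer: .......
.......
.#####.
.#####.
.#####.
.#.....
.......

Derivation:
Click 1 (3,2) count=0: revealed 15 new [(2,1) (2,2) (2,3) (2,4) (2,5) (3,1) (3,2) (3,3) (3,4) (3,5) (4,1) (4,2) (4,3) (4,4) (4,5)] -> total=15
Click 2 (5,1) count=2: revealed 1 new [(5,1)] -> total=16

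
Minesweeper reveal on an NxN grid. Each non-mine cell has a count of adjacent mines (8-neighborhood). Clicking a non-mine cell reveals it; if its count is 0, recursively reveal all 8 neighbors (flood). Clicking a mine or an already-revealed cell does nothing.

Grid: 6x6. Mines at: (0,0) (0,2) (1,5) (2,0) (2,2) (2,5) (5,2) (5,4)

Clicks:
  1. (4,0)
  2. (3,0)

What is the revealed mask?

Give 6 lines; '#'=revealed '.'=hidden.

Click 1 (4,0) count=0: revealed 6 new [(3,0) (3,1) (4,0) (4,1) (5,0) (5,1)] -> total=6
Click 2 (3,0) count=1: revealed 0 new [(none)] -> total=6

Answer: ......
......
......
##....
##....
##....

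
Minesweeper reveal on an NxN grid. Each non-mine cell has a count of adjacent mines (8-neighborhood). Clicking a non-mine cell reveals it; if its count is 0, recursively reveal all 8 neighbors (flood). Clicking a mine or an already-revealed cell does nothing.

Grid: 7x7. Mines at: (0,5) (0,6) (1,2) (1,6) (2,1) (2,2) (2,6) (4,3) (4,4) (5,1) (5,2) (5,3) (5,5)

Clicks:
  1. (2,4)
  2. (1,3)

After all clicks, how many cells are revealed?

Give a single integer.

Click 1 (2,4) count=0: revealed 9 new [(1,3) (1,4) (1,5) (2,3) (2,4) (2,5) (3,3) (3,4) (3,5)] -> total=9
Click 2 (1,3) count=2: revealed 0 new [(none)] -> total=9

Answer: 9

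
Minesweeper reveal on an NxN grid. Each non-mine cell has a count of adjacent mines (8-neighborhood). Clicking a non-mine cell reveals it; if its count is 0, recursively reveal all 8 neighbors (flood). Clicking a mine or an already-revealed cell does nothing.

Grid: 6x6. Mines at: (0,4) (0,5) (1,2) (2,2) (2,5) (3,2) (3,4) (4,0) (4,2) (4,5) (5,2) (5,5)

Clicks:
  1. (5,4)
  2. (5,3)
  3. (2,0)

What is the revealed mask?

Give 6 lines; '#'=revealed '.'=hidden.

Click 1 (5,4) count=2: revealed 1 new [(5,4)] -> total=1
Click 2 (5,3) count=2: revealed 1 new [(5,3)] -> total=2
Click 3 (2,0) count=0: revealed 8 new [(0,0) (0,1) (1,0) (1,1) (2,0) (2,1) (3,0) (3,1)] -> total=10

Answer: ##....
##....
##....
##....
......
...##.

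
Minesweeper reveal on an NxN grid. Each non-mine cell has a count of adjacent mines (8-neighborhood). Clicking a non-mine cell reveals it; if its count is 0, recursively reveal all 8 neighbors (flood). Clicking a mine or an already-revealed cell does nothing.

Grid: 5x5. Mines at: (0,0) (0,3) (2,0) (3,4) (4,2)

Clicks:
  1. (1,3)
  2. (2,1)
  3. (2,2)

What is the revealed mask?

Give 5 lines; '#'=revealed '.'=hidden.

Click 1 (1,3) count=1: revealed 1 new [(1,3)] -> total=1
Click 2 (2,1) count=1: revealed 1 new [(2,1)] -> total=2
Click 3 (2,2) count=0: revealed 7 new [(1,1) (1,2) (2,2) (2,3) (3,1) (3,2) (3,3)] -> total=9

Answer: .....
.###.
.###.
.###.
.....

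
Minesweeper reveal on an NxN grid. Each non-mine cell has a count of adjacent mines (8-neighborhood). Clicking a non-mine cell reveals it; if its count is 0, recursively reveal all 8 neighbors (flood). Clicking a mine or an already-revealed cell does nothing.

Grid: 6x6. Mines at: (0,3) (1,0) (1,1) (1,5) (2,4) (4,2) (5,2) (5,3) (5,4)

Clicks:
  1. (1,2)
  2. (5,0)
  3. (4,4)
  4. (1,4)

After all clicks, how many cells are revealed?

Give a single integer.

Answer: 11

Derivation:
Click 1 (1,2) count=2: revealed 1 new [(1,2)] -> total=1
Click 2 (5,0) count=0: revealed 8 new [(2,0) (2,1) (3,0) (3,1) (4,0) (4,1) (5,0) (5,1)] -> total=9
Click 3 (4,4) count=2: revealed 1 new [(4,4)] -> total=10
Click 4 (1,4) count=3: revealed 1 new [(1,4)] -> total=11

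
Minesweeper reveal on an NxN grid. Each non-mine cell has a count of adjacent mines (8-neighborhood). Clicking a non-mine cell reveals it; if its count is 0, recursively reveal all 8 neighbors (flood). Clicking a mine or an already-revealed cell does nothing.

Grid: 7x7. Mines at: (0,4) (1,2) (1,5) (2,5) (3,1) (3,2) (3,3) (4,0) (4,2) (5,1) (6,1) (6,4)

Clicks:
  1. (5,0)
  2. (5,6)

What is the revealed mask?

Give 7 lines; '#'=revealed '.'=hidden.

Click 1 (5,0) count=3: revealed 1 new [(5,0)] -> total=1
Click 2 (5,6) count=0: revealed 11 new [(3,4) (3,5) (3,6) (4,4) (4,5) (4,6) (5,4) (5,5) (5,6) (6,5) (6,6)] -> total=12

Answer: .......
.......
.......
....###
....###
#...###
.....##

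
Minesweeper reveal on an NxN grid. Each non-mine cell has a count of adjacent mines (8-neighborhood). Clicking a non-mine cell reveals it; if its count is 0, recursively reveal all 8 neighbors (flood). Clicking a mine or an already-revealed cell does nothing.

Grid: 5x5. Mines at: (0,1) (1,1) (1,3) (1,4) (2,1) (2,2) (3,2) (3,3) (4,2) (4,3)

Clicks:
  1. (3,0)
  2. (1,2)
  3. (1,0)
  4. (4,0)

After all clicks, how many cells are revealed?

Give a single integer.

Answer: 6

Derivation:
Click 1 (3,0) count=1: revealed 1 new [(3,0)] -> total=1
Click 2 (1,2) count=5: revealed 1 new [(1,2)] -> total=2
Click 3 (1,0) count=3: revealed 1 new [(1,0)] -> total=3
Click 4 (4,0) count=0: revealed 3 new [(3,1) (4,0) (4,1)] -> total=6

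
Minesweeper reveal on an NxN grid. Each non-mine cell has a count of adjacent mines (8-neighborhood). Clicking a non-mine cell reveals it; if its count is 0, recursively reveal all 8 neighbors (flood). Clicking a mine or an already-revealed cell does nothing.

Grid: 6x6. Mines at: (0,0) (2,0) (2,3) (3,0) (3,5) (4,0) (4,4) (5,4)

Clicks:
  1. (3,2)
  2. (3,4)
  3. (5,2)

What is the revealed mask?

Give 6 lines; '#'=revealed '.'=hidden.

Click 1 (3,2) count=1: revealed 1 new [(3,2)] -> total=1
Click 2 (3,4) count=3: revealed 1 new [(3,4)] -> total=2
Click 3 (5,2) count=0: revealed 8 new [(3,1) (3,3) (4,1) (4,2) (4,3) (5,1) (5,2) (5,3)] -> total=10

Answer: ......
......
......
.####.
.###..
.###..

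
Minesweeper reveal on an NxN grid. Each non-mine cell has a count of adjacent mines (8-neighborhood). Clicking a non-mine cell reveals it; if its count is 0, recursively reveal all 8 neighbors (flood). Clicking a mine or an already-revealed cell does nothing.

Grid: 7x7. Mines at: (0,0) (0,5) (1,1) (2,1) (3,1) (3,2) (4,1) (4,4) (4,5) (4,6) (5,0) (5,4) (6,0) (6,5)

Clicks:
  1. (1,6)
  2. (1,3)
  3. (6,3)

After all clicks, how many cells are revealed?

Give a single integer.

Click 1 (1,6) count=1: revealed 1 new [(1,6)] -> total=1
Click 2 (1,3) count=0: revealed 16 new [(0,2) (0,3) (0,4) (1,2) (1,3) (1,4) (1,5) (2,2) (2,3) (2,4) (2,5) (2,6) (3,3) (3,4) (3,5) (3,6)] -> total=17
Click 3 (6,3) count=1: revealed 1 new [(6,3)] -> total=18

Answer: 18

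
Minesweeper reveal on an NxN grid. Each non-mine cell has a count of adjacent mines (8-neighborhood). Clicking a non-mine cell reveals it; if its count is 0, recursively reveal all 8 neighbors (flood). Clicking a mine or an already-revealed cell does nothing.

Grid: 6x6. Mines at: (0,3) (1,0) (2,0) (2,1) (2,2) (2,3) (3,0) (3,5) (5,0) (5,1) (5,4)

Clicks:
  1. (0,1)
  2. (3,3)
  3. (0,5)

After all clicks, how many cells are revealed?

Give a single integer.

Answer: 8

Derivation:
Click 1 (0,1) count=1: revealed 1 new [(0,1)] -> total=1
Click 2 (3,3) count=2: revealed 1 new [(3,3)] -> total=2
Click 3 (0,5) count=0: revealed 6 new [(0,4) (0,5) (1,4) (1,5) (2,4) (2,5)] -> total=8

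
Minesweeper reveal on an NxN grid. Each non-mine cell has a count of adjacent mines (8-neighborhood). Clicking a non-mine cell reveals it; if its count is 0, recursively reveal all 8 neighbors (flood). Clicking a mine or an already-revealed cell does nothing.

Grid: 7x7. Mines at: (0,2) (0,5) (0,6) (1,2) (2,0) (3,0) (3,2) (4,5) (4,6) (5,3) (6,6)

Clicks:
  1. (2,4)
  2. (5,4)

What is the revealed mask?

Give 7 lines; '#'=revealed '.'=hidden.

Click 1 (2,4) count=0: revealed 12 new [(1,3) (1,4) (1,5) (1,6) (2,3) (2,4) (2,5) (2,6) (3,3) (3,4) (3,5) (3,6)] -> total=12
Click 2 (5,4) count=2: revealed 1 new [(5,4)] -> total=13

Answer: .......
...####
...####
...####
.......
....#..
.......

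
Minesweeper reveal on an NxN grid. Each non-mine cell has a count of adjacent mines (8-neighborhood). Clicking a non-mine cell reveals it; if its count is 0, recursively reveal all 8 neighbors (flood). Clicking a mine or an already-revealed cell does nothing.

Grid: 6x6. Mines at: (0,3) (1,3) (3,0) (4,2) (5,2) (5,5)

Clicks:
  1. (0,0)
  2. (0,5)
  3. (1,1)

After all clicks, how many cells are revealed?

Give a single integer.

Answer: 22

Derivation:
Click 1 (0,0) count=0: revealed 9 new [(0,0) (0,1) (0,2) (1,0) (1,1) (1,2) (2,0) (2,1) (2,2)] -> total=9
Click 2 (0,5) count=0: revealed 13 new [(0,4) (0,5) (1,4) (1,5) (2,3) (2,4) (2,5) (3,3) (3,4) (3,5) (4,3) (4,4) (4,5)] -> total=22
Click 3 (1,1) count=0: revealed 0 new [(none)] -> total=22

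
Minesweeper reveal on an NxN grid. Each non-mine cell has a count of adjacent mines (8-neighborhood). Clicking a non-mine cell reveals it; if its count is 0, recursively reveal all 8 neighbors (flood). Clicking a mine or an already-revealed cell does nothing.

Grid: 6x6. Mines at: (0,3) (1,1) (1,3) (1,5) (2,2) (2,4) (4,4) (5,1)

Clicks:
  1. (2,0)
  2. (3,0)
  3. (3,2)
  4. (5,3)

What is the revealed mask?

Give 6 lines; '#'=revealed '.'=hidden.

Click 1 (2,0) count=1: revealed 1 new [(2,0)] -> total=1
Click 2 (3,0) count=0: revealed 5 new [(2,1) (3,0) (3,1) (4,0) (4,1)] -> total=6
Click 3 (3,2) count=1: revealed 1 new [(3,2)] -> total=7
Click 4 (5,3) count=1: revealed 1 new [(5,3)] -> total=8

Answer: ......
......
##....
###...
##....
...#..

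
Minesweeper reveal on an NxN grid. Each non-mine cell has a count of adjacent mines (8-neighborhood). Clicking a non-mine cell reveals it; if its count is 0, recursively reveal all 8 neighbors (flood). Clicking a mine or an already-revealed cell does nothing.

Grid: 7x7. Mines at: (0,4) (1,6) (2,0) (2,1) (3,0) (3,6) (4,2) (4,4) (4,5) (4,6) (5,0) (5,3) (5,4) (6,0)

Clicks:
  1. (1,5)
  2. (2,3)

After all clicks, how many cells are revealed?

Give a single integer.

Answer: 12

Derivation:
Click 1 (1,5) count=2: revealed 1 new [(1,5)] -> total=1
Click 2 (2,3) count=0: revealed 11 new [(1,2) (1,3) (1,4) (2,2) (2,3) (2,4) (2,5) (3,2) (3,3) (3,4) (3,5)] -> total=12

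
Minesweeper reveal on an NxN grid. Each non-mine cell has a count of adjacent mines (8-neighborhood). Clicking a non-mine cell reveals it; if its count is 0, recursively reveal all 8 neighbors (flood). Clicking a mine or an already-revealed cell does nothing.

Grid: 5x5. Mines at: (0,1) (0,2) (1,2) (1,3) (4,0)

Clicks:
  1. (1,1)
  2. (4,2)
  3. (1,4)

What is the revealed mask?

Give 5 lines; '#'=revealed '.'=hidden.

Click 1 (1,1) count=3: revealed 1 new [(1,1)] -> total=1
Click 2 (4,2) count=0: revealed 12 new [(2,1) (2,2) (2,3) (2,4) (3,1) (3,2) (3,3) (3,4) (4,1) (4,2) (4,3) (4,4)] -> total=13
Click 3 (1,4) count=1: revealed 1 new [(1,4)] -> total=14

Answer: .....
.#..#
.####
.####
.####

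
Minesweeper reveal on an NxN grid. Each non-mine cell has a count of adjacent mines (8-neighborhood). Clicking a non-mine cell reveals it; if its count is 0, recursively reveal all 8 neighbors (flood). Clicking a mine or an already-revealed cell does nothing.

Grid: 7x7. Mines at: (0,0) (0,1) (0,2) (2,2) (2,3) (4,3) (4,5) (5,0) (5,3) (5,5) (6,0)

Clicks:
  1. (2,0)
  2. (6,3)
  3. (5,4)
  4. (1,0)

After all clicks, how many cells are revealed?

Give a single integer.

Answer: 10

Derivation:
Click 1 (2,0) count=0: revealed 8 new [(1,0) (1,1) (2,0) (2,1) (3,0) (3,1) (4,0) (4,1)] -> total=8
Click 2 (6,3) count=1: revealed 1 new [(6,3)] -> total=9
Click 3 (5,4) count=4: revealed 1 new [(5,4)] -> total=10
Click 4 (1,0) count=2: revealed 0 new [(none)] -> total=10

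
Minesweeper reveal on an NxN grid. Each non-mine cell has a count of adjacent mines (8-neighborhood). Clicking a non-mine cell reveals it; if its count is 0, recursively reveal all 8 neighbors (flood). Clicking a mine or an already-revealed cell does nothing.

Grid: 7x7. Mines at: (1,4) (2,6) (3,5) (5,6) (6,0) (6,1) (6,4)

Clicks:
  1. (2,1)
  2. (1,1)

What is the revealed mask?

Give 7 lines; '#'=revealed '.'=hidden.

Answer: ####...
####...
#####..
#####..
#####..
#####..
.......

Derivation:
Click 1 (2,1) count=0: revealed 28 new [(0,0) (0,1) (0,2) (0,3) (1,0) (1,1) (1,2) (1,3) (2,0) (2,1) (2,2) (2,3) (2,4) (3,0) (3,1) (3,2) (3,3) (3,4) (4,0) (4,1) (4,2) (4,3) (4,4) (5,0) (5,1) (5,2) (5,3) (5,4)] -> total=28
Click 2 (1,1) count=0: revealed 0 new [(none)] -> total=28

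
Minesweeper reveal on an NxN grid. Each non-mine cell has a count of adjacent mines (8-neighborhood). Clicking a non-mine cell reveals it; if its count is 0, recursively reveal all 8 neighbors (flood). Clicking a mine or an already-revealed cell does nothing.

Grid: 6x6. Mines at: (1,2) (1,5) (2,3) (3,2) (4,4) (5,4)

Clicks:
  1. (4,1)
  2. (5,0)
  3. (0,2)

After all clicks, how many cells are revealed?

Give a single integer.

Answer: 17

Derivation:
Click 1 (4,1) count=1: revealed 1 new [(4,1)] -> total=1
Click 2 (5,0) count=0: revealed 15 new [(0,0) (0,1) (1,0) (1,1) (2,0) (2,1) (3,0) (3,1) (4,0) (4,2) (4,3) (5,0) (5,1) (5,2) (5,3)] -> total=16
Click 3 (0,2) count=1: revealed 1 new [(0,2)] -> total=17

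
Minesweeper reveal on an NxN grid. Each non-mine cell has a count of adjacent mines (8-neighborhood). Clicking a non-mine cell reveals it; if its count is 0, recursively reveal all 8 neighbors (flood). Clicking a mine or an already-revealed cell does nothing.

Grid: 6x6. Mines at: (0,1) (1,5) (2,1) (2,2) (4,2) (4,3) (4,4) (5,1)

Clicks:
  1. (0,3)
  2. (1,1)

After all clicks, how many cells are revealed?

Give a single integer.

Answer: 7

Derivation:
Click 1 (0,3) count=0: revealed 6 new [(0,2) (0,3) (0,4) (1,2) (1,3) (1,4)] -> total=6
Click 2 (1,1) count=3: revealed 1 new [(1,1)] -> total=7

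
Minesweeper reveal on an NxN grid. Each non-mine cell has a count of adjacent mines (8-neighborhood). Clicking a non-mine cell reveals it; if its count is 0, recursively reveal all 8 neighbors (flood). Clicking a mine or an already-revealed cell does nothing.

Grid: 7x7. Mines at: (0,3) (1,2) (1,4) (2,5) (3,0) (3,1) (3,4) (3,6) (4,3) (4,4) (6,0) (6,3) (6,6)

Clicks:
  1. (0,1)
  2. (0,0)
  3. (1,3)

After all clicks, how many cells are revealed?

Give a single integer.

Click 1 (0,1) count=1: revealed 1 new [(0,1)] -> total=1
Click 2 (0,0) count=0: revealed 5 new [(0,0) (1,0) (1,1) (2,0) (2,1)] -> total=6
Click 3 (1,3) count=3: revealed 1 new [(1,3)] -> total=7

Answer: 7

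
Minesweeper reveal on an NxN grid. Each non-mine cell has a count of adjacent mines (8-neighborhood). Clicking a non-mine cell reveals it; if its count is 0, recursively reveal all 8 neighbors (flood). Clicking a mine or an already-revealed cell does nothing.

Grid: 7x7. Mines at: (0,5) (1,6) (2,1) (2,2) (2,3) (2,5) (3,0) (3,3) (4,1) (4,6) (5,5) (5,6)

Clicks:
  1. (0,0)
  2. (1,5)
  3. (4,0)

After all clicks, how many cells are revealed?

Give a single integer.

Answer: 12

Derivation:
Click 1 (0,0) count=0: revealed 10 new [(0,0) (0,1) (0,2) (0,3) (0,4) (1,0) (1,1) (1,2) (1,3) (1,4)] -> total=10
Click 2 (1,5) count=3: revealed 1 new [(1,5)] -> total=11
Click 3 (4,0) count=2: revealed 1 new [(4,0)] -> total=12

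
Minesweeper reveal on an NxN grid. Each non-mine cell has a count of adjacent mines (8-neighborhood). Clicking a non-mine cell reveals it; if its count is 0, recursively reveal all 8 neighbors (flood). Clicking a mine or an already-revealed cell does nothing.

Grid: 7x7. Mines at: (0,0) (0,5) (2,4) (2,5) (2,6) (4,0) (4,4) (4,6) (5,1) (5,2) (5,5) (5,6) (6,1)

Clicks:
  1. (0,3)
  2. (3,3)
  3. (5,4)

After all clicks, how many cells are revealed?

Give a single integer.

Click 1 (0,3) count=0: revealed 20 new [(0,1) (0,2) (0,3) (0,4) (1,0) (1,1) (1,2) (1,3) (1,4) (2,0) (2,1) (2,2) (2,3) (3,0) (3,1) (3,2) (3,3) (4,1) (4,2) (4,3)] -> total=20
Click 2 (3,3) count=2: revealed 0 new [(none)] -> total=20
Click 3 (5,4) count=2: revealed 1 new [(5,4)] -> total=21

Answer: 21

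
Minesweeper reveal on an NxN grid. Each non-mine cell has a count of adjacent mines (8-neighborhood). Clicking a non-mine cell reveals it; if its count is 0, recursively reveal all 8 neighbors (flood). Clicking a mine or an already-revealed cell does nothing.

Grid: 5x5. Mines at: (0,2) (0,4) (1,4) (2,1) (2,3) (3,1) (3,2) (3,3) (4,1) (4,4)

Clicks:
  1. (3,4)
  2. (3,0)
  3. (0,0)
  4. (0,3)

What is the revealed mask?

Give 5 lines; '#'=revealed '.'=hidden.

Answer: ##.#.
##...
.....
#...#
.....

Derivation:
Click 1 (3,4) count=3: revealed 1 new [(3,4)] -> total=1
Click 2 (3,0) count=3: revealed 1 new [(3,0)] -> total=2
Click 3 (0,0) count=0: revealed 4 new [(0,0) (0,1) (1,0) (1,1)] -> total=6
Click 4 (0,3) count=3: revealed 1 new [(0,3)] -> total=7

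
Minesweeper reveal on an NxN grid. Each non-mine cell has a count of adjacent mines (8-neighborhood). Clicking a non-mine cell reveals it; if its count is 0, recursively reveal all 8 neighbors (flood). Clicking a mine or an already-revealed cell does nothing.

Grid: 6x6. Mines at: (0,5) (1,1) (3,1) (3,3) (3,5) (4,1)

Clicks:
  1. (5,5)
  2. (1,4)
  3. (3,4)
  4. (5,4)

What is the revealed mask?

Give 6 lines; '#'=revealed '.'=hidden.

Answer: ......
....#.
......
....#.
..####
..####

Derivation:
Click 1 (5,5) count=0: revealed 8 new [(4,2) (4,3) (4,4) (4,5) (5,2) (5,3) (5,4) (5,5)] -> total=8
Click 2 (1,4) count=1: revealed 1 new [(1,4)] -> total=9
Click 3 (3,4) count=2: revealed 1 new [(3,4)] -> total=10
Click 4 (5,4) count=0: revealed 0 new [(none)] -> total=10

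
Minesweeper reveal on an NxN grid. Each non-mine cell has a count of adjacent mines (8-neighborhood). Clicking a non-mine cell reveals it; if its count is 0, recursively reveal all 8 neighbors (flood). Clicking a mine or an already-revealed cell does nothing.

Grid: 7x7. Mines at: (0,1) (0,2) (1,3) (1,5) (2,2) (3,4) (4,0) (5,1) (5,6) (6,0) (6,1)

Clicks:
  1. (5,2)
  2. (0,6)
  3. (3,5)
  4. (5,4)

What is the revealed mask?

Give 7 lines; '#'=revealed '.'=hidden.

Answer: ......#
.......
.......
.....#.
..####.
..####.
..####.

Derivation:
Click 1 (5,2) count=2: revealed 1 new [(5,2)] -> total=1
Click 2 (0,6) count=1: revealed 1 new [(0,6)] -> total=2
Click 3 (3,5) count=1: revealed 1 new [(3,5)] -> total=3
Click 4 (5,4) count=0: revealed 11 new [(4,2) (4,3) (4,4) (4,5) (5,3) (5,4) (5,5) (6,2) (6,3) (6,4) (6,5)] -> total=14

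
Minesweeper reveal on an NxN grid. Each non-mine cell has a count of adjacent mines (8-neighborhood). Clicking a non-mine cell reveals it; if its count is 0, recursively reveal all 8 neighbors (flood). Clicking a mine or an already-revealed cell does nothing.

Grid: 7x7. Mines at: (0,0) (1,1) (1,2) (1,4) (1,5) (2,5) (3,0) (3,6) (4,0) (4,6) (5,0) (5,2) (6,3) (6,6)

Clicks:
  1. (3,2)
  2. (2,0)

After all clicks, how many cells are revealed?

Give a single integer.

Answer: 18

Derivation:
Click 1 (3,2) count=0: revealed 17 new [(2,1) (2,2) (2,3) (2,4) (3,1) (3,2) (3,3) (3,4) (3,5) (4,1) (4,2) (4,3) (4,4) (4,5) (5,3) (5,4) (5,5)] -> total=17
Click 2 (2,0) count=2: revealed 1 new [(2,0)] -> total=18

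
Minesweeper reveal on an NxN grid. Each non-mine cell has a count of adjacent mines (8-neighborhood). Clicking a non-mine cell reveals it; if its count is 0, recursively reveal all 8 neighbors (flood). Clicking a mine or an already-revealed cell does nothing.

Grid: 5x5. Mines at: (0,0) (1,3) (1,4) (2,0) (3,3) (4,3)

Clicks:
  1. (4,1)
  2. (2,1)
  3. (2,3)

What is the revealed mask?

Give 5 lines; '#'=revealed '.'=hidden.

Click 1 (4,1) count=0: revealed 6 new [(3,0) (3,1) (3,2) (4,0) (4,1) (4,2)] -> total=6
Click 2 (2,1) count=1: revealed 1 new [(2,1)] -> total=7
Click 3 (2,3) count=3: revealed 1 new [(2,3)] -> total=8

Answer: .....
.....
.#.#.
###..
###..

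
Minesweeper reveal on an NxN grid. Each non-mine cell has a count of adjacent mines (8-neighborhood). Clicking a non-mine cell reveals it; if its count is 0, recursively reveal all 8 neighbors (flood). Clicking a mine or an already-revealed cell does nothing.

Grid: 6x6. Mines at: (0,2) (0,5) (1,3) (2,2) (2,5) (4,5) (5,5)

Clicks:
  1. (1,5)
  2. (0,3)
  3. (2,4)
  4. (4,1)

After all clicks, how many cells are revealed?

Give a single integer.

Answer: 24

Derivation:
Click 1 (1,5) count=2: revealed 1 new [(1,5)] -> total=1
Click 2 (0,3) count=2: revealed 1 new [(0,3)] -> total=2
Click 3 (2,4) count=2: revealed 1 new [(2,4)] -> total=3
Click 4 (4,1) count=0: revealed 21 new [(0,0) (0,1) (1,0) (1,1) (2,0) (2,1) (3,0) (3,1) (3,2) (3,3) (3,4) (4,0) (4,1) (4,2) (4,3) (4,4) (5,0) (5,1) (5,2) (5,3) (5,4)] -> total=24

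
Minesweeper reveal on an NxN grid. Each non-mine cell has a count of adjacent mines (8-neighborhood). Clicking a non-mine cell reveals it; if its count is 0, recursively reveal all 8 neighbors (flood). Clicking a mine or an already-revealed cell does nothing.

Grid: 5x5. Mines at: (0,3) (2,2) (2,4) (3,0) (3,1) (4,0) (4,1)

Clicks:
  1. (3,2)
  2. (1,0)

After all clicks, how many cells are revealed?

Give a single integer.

Click 1 (3,2) count=3: revealed 1 new [(3,2)] -> total=1
Click 2 (1,0) count=0: revealed 8 new [(0,0) (0,1) (0,2) (1,0) (1,1) (1,2) (2,0) (2,1)] -> total=9

Answer: 9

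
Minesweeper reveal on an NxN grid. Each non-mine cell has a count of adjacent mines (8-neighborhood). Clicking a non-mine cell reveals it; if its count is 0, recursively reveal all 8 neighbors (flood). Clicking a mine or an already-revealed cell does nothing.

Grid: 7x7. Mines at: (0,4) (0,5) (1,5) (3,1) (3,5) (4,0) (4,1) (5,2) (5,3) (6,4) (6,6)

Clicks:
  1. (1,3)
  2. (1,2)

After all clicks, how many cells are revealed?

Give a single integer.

Answer: 20

Derivation:
Click 1 (1,3) count=1: revealed 1 new [(1,3)] -> total=1
Click 2 (1,2) count=0: revealed 19 new [(0,0) (0,1) (0,2) (0,3) (1,0) (1,1) (1,2) (1,4) (2,0) (2,1) (2,2) (2,3) (2,4) (3,2) (3,3) (3,4) (4,2) (4,3) (4,4)] -> total=20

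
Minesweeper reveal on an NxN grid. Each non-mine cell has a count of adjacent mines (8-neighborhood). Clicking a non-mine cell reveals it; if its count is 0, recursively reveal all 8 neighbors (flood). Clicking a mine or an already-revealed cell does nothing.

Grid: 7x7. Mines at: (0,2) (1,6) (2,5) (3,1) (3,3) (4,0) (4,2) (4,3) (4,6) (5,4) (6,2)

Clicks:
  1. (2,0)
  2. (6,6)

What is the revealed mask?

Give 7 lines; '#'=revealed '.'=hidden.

Click 1 (2,0) count=1: revealed 1 new [(2,0)] -> total=1
Click 2 (6,6) count=0: revealed 4 new [(5,5) (5,6) (6,5) (6,6)] -> total=5

Answer: .......
.......
#......
.......
.......
.....##
.....##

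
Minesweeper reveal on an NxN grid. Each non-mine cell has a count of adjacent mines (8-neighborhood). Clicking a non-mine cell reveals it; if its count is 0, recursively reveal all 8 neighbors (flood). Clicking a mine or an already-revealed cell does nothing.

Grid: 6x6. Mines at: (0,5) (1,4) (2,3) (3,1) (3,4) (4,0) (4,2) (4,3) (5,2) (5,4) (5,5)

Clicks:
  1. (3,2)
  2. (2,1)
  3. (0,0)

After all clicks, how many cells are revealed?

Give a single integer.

Answer: 12

Derivation:
Click 1 (3,2) count=4: revealed 1 new [(3,2)] -> total=1
Click 2 (2,1) count=1: revealed 1 new [(2,1)] -> total=2
Click 3 (0,0) count=0: revealed 10 new [(0,0) (0,1) (0,2) (0,3) (1,0) (1,1) (1,2) (1,3) (2,0) (2,2)] -> total=12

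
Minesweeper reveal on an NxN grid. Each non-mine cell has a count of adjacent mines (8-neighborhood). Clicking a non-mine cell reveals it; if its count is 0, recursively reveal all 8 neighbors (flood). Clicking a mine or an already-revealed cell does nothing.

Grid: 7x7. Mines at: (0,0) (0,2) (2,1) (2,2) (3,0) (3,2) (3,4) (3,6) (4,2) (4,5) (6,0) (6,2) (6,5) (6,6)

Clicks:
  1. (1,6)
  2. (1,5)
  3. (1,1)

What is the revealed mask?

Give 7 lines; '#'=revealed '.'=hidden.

Answer: ...####
.#.####
...####
.......
.......
.......
.......

Derivation:
Click 1 (1,6) count=0: revealed 12 new [(0,3) (0,4) (0,5) (0,6) (1,3) (1,4) (1,5) (1,6) (2,3) (2,4) (2,5) (2,6)] -> total=12
Click 2 (1,5) count=0: revealed 0 new [(none)] -> total=12
Click 3 (1,1) count=4: revealed 1 new [(1,1)] -> total=13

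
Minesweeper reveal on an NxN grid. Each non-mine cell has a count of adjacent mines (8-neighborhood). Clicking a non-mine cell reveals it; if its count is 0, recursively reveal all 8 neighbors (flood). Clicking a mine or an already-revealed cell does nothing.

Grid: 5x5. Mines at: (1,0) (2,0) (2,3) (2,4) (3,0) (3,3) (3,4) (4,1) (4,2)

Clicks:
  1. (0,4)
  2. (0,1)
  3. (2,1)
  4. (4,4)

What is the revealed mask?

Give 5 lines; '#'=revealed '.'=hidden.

Click 1 (0,4) count=0: revealed 8 new [(0,1) (0,2) (0,3) (0,4) (1,1) (1,2) (1,3) (1,4)] -> total=8
Click 2 (0,1) count=1: revealed 0 new [(none)] -> total=8
Click 3 (2,1) count=3: revealed 1 new [(2,1)] -> total=9
Click 4 (4,4) count=2: revealed 1 new [(4,4)] -> total=10

Answer: .####
.####
.#...
.....
....#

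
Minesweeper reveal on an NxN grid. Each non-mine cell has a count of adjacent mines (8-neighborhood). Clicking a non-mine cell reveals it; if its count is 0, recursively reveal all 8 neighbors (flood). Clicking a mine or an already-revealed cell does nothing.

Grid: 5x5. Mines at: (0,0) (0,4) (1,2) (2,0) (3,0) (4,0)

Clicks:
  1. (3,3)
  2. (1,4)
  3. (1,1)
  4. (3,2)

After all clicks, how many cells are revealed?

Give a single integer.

Answer: 15

Derivation:
Click 1 (3,3) count=0: revealed 14 new [(1,3) (1,4) (2,1) (2,2) (2,3) (2,4) (3,1) (3,2) (3,3) (3,4) (4,1) (4,2) (4,3) (4,4)] -> total=14
Click 2 (1,4) count=1: revealed 0 new [(none)] -> total=14
Click 3 (1,1) count=3: revealed 1 new [(1,1)] -> total=15
Click 4 (3,2) count=0: revealed 0 new [(none)] -> total=15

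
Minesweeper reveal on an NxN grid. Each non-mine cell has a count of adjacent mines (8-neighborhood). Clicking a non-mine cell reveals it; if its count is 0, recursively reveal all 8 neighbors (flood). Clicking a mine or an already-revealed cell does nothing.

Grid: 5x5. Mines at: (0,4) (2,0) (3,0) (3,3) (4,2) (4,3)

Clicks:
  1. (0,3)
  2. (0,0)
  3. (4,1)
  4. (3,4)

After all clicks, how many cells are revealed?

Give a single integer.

Click 1 (0,3) count=1: revealed 1 new [(0,3)] -> total=1
Click 2 (0,0) count=0: revealed 10 new [(0,0) (0,1) (0,2) (1,0) (1,1) (1,2) (1,3) (2,1) (2,2) (2,3)] -> total=11
Click 3 (4,1) count=2: revealed 1 new [(4,1)] -> total=12
Click 4 (3,4) count=2: revealed 1 new [(3,4)] -> total=13

Answer: 13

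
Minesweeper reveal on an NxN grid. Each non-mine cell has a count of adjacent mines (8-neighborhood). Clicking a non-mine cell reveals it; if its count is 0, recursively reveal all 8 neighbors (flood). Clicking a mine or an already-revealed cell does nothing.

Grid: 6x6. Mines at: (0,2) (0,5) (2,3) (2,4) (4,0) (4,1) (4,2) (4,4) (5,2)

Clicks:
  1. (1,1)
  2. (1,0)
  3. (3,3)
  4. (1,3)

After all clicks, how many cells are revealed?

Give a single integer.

Click 1 (1,1) count=1: revealed 1 new [(1,1)] -> total=1
Click 2 (1,0) count=0: revealed 10 new [(0,0) (0,1) (1,0) (1,2) (2,0) (2,1) (2,2) (3,0) (3,1) (3,2)] -> total=11
Click 3 (3,3) count=4: revealed 1 new [(3,3)] -> total=12
Click 4 (1,3) count=3: revealed 1 new [(1,3)] -> total=13

Answer: 13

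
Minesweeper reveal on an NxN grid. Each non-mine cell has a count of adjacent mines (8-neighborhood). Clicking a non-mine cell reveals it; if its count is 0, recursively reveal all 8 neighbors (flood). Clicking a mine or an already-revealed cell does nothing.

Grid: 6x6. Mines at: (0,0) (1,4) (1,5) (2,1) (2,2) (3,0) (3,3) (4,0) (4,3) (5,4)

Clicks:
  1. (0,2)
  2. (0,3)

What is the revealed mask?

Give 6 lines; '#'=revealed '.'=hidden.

Answer: .###..
.###..
......
......
......
......

Derivation:
Click 1 (0,2) count=0: revealed 6 new [(0,1) (0,2) (0,3) (1,1) (1,2) (1,3)] -> total=6
Click 2 (0,3) count=1: revealed 0 new [(none)] -> total=6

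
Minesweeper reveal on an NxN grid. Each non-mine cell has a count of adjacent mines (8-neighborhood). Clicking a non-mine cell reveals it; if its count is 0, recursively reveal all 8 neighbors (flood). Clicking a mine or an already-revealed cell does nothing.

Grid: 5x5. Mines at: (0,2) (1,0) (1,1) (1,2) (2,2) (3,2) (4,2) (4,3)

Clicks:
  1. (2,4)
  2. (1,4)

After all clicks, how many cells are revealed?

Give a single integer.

Answer: 8

Derivation:
Click 1 (2,4) count=0: revealed 8 new [(0,3) (0,4) (1,3) (1,4) (2,3) (2,4) (3,3) (3,4)] -> total=8
Click 2 (1,4) count=0: revealed 0 new [(none)] -> total=8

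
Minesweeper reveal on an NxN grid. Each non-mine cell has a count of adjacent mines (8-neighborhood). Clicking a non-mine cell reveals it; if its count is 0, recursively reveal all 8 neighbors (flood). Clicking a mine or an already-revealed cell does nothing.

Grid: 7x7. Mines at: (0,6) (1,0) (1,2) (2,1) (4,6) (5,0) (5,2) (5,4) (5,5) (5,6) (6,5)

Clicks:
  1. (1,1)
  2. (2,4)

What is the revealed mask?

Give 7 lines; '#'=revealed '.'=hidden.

Click 1 (1,1) count=3: revealed 1 new [(1,1)] -> total=1
Click 2 (2,4) count=0: revealed 21 new [(0,3) (0,4) (0,5) (1,3) (1,4) (1,5) (1,6) (2,2) (2,3) (2,4) (2,5) (2,6) (3,2) (3,3) (3,4) (3,5) (3,6) (4,2) (4,3) (4,4) (4,5)] -> total=22

Answer: ...###.
.#.####
..#####
..#####
..####.
.......
.......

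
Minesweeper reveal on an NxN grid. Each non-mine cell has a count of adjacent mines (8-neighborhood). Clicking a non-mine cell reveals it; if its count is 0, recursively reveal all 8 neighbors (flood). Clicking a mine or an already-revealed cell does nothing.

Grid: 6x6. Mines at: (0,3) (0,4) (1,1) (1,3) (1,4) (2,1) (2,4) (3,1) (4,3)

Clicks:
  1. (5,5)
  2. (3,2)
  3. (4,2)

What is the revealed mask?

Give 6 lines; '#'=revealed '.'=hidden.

Answer: ......
......
......
..#.##
..#.##
....##

Derivation:
Click 1 (5,5) count=0: revealed 6 new [(3,4) (3,5) (4,4) (4,5) (5,4) (5,5)] -> total=6
Click 2 (3,2) count=3: revealed 1 new [(3,2)] -> total=7
Click 3 (4,2) count=2: revealed 1 new [(4,2)] -> total=8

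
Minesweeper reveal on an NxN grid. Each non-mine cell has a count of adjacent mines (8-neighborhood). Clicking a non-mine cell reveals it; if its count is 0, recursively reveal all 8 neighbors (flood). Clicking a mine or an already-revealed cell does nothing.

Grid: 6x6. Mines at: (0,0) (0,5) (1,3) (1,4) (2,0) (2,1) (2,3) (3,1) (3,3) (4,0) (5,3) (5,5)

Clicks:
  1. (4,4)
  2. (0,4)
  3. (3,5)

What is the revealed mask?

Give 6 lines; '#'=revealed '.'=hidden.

Answer: ....#.
......
....##
....##
....##
......

Derivation:
Click 1 (4,4) count=3: revealed 1 new [(4,4)] -> total=1
Click 2 (0,4) count=3: revealed 1 new [(0,4)] -> total=2
Click 3 (3,5) count=0: revealed 5 new [(2,4) (2,5) (3,4) (3,5) (4,5)] -> total=7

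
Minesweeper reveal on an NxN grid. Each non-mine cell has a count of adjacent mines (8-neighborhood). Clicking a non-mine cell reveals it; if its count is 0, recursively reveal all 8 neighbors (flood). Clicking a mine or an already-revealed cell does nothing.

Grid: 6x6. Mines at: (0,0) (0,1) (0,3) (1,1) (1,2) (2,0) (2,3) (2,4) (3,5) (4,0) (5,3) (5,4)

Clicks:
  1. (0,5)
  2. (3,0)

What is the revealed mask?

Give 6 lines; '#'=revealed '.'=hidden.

Answer: ....##
....##
......
#.....
......
......

Derivation:
Click 1 (0,5) count=0: revealed 4 new [(0,4) (0,5) (1,4) (1,5)] -> total=4
Click 2 (3,0) count=2: revealed 1 new [(3,0)] -> total=5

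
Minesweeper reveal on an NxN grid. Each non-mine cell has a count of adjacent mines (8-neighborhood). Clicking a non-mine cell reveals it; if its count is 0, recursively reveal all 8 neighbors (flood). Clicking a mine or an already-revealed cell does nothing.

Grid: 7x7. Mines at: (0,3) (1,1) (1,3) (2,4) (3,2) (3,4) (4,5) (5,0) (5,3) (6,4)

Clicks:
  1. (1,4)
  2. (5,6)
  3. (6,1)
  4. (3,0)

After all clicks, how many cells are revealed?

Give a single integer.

Answer: 9

Derivation:
Click 1 (1,4) count=3: revealed 1 new [(1,4)] -> total=1
Click 2 (5,6) count=1: revealed 1 new [(5,6)] -> total=2
Click 3 (6,1) count=1: revealed 1 new [(6,1)] -> total=3
Click 4 (3,0) count=0: revealed 6 new [(2,0) (2,1) (3,0) (3,1) (4,0) (4,1)] -> total=9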